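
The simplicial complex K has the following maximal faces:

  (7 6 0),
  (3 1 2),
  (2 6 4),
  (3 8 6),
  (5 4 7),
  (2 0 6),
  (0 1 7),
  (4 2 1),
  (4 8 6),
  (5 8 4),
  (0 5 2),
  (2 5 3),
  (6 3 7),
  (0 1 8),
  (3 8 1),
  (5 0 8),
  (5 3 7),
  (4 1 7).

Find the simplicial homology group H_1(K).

H_1 = Z^2.

Take the total order 0 < 1 < 2 < 3 < 4 < 5 < 6 < 7 < 8 on the vertex set. Then K (dimension 2) consists of the simplices:

  0-simplices (9): [0], [1], [2], [3], [4], [5], [6], [7], [8]
  1-simplices (27): (27 of them)
  2-simplices (18): [0,1,7], [0,1,8], [0,2,5], [0,2,6], [0,5,8], [0,6,7], [1,2,3], [1,2,4], [1,3,8], [1,4,7], [2,3,5], [2,4,6], [3,5,7], [3,6,7], [3,6,8], [4,5,7], [4,5,8], [4,6,8]

so the chain groups are C_0 ≅ Z^9, C_1 ≅ Z^27, C_2 ≅ Z^18.

Boundary ∂_1: C_1 → C_0 sends each edge [p,q] (with p < q) to q − p.
The resulting 9×27 matrix has rank 8, and its Smith normal form has invariant factors (1,1,1,1,1,1,1,1).

The boundary map ∂_2: C_2 → C_1 maps a triangle to the signed sum of its edges. For instance
  ∂[1,3,8] = [3,8] − [1,8] + [1,3],
  ∂[4,6,8] = [6,8] − [4,8] + [4,6].
As a 27×18 matrix over Z this has rank 17, with invariant factors (1,1,1,1,1,1,1,1,1,1,1,1,1,1,1,1,1).

From H_k ≅ ker(∂_k) / im(∂_{k+1}) we obtain:

  H_1: rank ker ∂_1 − rank ∂_2 = (27 − 8) − 17 = 2, and the invariant factors of ∂_2 are all 1, so H_1 = Z^2.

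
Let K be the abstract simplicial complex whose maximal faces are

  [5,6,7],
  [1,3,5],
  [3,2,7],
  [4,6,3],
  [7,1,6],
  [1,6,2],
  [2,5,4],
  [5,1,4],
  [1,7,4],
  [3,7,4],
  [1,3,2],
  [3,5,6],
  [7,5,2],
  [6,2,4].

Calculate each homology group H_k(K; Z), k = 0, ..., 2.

Fix the vertex order 1 < 2 < 3 < 4 < 5 < 6 < 7 and write every simplex with vertices in increasing order. Then dim K = 2 and the simplices of K are:

  0-simplices (7): [1], [2], [3], [4], [5], [6], [7]
  1-simplices (21): [1,2], [1,3], [1,4], [1,5], [1,6], [1,7], [2,3], [2,4], [2,5], [2,6], [2,7], [3,4], [3,5], [3,6], [3,7], [4,5], [4,6], [4,7], [5,6], [5,7], [6,7]
  2-simplices (14): [1,2,3], [1,2,6], [1,3,5], [1,4,5], [1,4,7], [1,6,7], [2,3,7], [2,4,5], [2,4,6], [2,5,7], [3,4,6], [3,4,7], [3,5,6], [5,6,7]

Hence C_0 ≅ Z^7, C_1 ≅ Z^21, C_2 ≅ Z^14.

The boundary map ∂_1: C_1 → C_0 sends each edge [p,q] (with p < q) to q − p. For instance
  ∂[2,5] = [5] − [2].
The 7×21 boundary matrix has rank 6 and Smith normal form diag(1,1,1,1,1,1).

The boundary map ∂_2: C_2 → C_1 sends each 2-simplex [p,q,r] to [q,r] − [p,r] + [p,q]. For instance
  ∂[2,5,7] = [5,7] − [2,7] + [2,5],
  ∂[2,4,5] = [4,5] − [2,5] + [2,4].
As a 21×14 matrix over Z this has rank 13, with invariant factors (1,1,1,1,1,1,1,1,1,1,1,1,1).

Computing H_k = (kernel of ∂_k) / (image of ∂_{k+1}):

  H_0: rank C_0 − rank ∂_1 = 7 − 6 = 1, and the invariant factors of ∂_1 are all 1, so H_0 ≅ Z.
  H_1: rank ker ∂_1 − rank ∂_2 = (21 − 6) − 13 = 2, and the invariant factors of ∂_2 are all 1, so H_1 ≅ Z^2.
  H_2: rank ker ∂_2 − rank ∂_3 = (14 − 13) − 0 = 1, and there is no ∂_3, so H_2 ≅ Z.

(K is a triangulation of the torus T^2.)

H_0 ≅ Z,  H_1 ≅ Z^2,  H_2 ≅ Z.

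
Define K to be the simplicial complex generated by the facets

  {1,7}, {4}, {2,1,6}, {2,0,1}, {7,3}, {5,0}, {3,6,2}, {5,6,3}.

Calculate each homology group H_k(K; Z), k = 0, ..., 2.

H_0 ≅ Z^2,  H_1 ≅ Z^2,  H_2 = 0.

Fix the vertex order 0 < 1 < 2 < 3 < 4 < 5 < 6 < 7 and write every simplex with vertices in increasing order. Then dim K = 2 and the simplices of K are:

  0-simplices (8): [0], [1], [2], [3], [4], [5], [6], [7]
  1-simplices (12): [0,1], [0,2], [0,5], [1,2], [1,6], [1,7], [2,3], [2,6], [3,5], [3,6], [3,7], [5,6]
  2-simplices (4): [0,1,2], [1,2,6], [2,3,6], [3,5,6]

so the chain groups are C_0 ≅ Z^8, C_1 ≅ Z^12, C_2 ≅ Z^4.

The boundary map ∂_1: C_1 → C_0 is given by ∂[p,q] = [q] − [p]. For instance
  ∂[5,6] = [6] − [5].
The resulting 8×12 matrix has rank 6, and its Smith normal form has invariant factors (1,1,1,1,1,1).

The boundary map ∂_2: C_2 → C_1 acts by ∂[p,q,r] = [q,r] − [p,r] + [p,q]. For instance
  ∂[1,2,6] = [2,6] − [1,6] + [1,2],
  ∂[2,3,6] = [3,6] − [2,6] + [2,3].
This gives a 12×4 integer matrix of rank 4; reducing to Smith normal form yields diagonal entries (1,1,1,1).

Now H_k = ker ∂_k / im ∂_{k+1}, so:

  H_0: rank C_0 − rank ∂_1 = 8 − 6 = 2, and the invariant factors of ∂_1 are all 1, so H_0 = Z^2.
  H_1: rank ker ∂_1 − rank ∂_2 = (12 − 6) − 4 = 2, and the invariant factors of ∂_2 are all 1, so H_1 = Z^2.
  H_2: rank ker ∂_2 − rank ∂_3 = (4 − 4) − 0 = 0, and there is no ∂_3, so H_2 = 0.

As a check, the Euler characteristic is 8 − 12 + 4 = 0, which agrees with 2 − 2 + 0 = 0.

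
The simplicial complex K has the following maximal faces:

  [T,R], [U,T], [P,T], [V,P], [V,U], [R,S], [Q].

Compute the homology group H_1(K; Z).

H_1 = Z.

K has 7 vertices, 6 edges.
rank ∂_1 = 5, rank ∂_2 = 0 ⇒ b_1 = 6 − 5 − 0 = 1. So H_1 ≅ Z.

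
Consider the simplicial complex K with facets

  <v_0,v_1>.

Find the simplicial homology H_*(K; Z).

H_0 ≅ Z,  H_1 = 0.

Fix the vertex order v_0 < v_1 and write every simplex with vertices in increasing order. Then dim K = 1 and the simplices of K are:

  0-simplices (2): [v_0], [v_1]
  1-simplices (1): [v_0,v_1]

so the chain groups are C_0 ≅ Z^2, C_1 ≅ Z^1.

∂_1: C_1 → C_0 sends each edge [p,q] (with p < q) to q − p. For instance
  ∂[v_0,v_1] = [v_1] − [v_0].
The 2×1 boundary matrix has rank 1 and Smith normal form diag(1).

Reading off H_k = ker ∂_k / im ∂_{k+1}:

  H_0: rank C_0 − rank ∂_1 = 2 − 1 = 1, and the invariant factors of ∂_1 are all 1, so H_0 = Z.
  H_1: rank ker ∂_1 − rank ∂_2 = (1 − 1) − 0 = 0, and there is no ∂_2, so H_1 = 0.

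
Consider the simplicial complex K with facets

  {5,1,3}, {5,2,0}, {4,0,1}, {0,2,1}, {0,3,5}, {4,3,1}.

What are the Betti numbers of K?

b_0 = 1, b_1 = 1, b_2 = 0.

Order the vertices as 0 < 1 < 2 < 3 < 4 < 5. Listing each simplex with vertices in this order, K has dimension 2 with simplices:

  0-simplices (6): [0], [1], [2], [3], [4], [5]
  1-simplices (12): [0,1], [0,2], [0,3], [0,4], [0,5], [1,2], [1,3], [1,4], [1,5], [2,5], [3,4], [3,5]
  2-simplices (6): [0,1,2], [0,1,4], [0,2,5], [0,3,5], [1,3,4], [1,3,5]

giving chain groups C_0 ≅ Z^6, C_1 ≅ Z^12, C_2 ≅ Z^6.

Boundary ∂_1: C_1 → C_0 maps an edge to its endpoints' difference, ∂[p,q] = q − p. For instance
  ∂[0,1] = [1] − [0].
The 6×12 boundary matrix has rank 5 and Smith normal form diag(1,1,1,1,1).

Boundary ∂_2: C_2 → C_1 sends each 2-simplex [p,q,r] to [q,r] − [p,r] + [p,q]. For instance
  ∂[0,3,5] = [3,5] − [0,5] + [0,3],
  ∂[0,2,5] = [2,5] − [0,5] + [0,2].
The resulting 12×6 matrix has rank 6, and its Smith normal form has invariant factors (1,1,1,1,1,1).

Reading off H_k = ker ∂_k / im ∂_{k+1}:

  H_0: rank C_0 − rank ∂_1 = 6 − 5 = 1, and the invariant factors of ∂_1 are all 1, so H_0 = Z.
  H_1: rank ker ∂_1 − rank ∂_2 = (12 − 5) − 6 = 1, and the invariant factors of ∂_2 are all 1, so H_1 = Z.
  H_2: rank ker ∂_2 − rank ∂_3 = (6 − 6) − 0 = 0, and there is no ∂_3, so H_2 = 0.

(K is a triangulation of the cylinder S^1 x I.)

Hence the Betti numbers are b_0 = 1, b_1 = 1, b_2 = 0.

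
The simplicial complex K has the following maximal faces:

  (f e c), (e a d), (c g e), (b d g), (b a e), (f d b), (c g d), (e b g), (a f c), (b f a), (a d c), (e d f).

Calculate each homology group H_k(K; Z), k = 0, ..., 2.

K has 7 vertices, 18 edges, 12 triangles.
rank ∂_0 = 0, rank ∂_1 = 6 ⇒ b_0 = 7 − 0 − 6 = 1; all invariant factors of ∂_1 are 1 so no torsion. So H_0 = Z.
rank ∂_1 = 6, rank ∂_2 = 12 ⇒ b_1 = 18 − 6 − 12 = 0; ∂_2 has invariant factor(s) [2] giving torsion. So H_1 = Z/2Z.
rank ∂_2 = 12, rank ∂_3 = 0 ⇒ b_2 = 12 − 12 − 0 = 0. So H_2 = 0.

H_0 ≅ Z,  H_1 ≅ Z/2Z,  H_2 = 0.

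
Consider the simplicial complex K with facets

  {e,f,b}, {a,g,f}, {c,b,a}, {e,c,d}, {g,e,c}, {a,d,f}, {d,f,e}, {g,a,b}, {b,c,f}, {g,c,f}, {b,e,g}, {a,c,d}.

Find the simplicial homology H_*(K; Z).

Order the vertices as a < b < c < d < e < f < g. Listing each simplex with vertices in this order, K has dimension 2 with simplices:

  0-simplices (7): a, b, c, d, e, f, g
  1-simplices (18): ab, ac, ad, af, ag, bc, be, bf, bg, cd, ce, cf, cg, de, df, ef, eg, fg
  2-simplices (12): abc, abg, acd, adf, afg, bcf, bef, beg, cde, ceg, cfg, def

so the chain groups are C_0 ≅ Z^7, C_1 ≅ Z^18, C_2 ≅ Z^12.

∂_1: C_1 → C_0 sends each edge [p,q] (with p < q) to q − p. For instance
  ∂ce = e − c.
The resulting 7×18 matrix has rank 6, and its Smith normal form has invariant factors (1,1,1,1,1,1).

∂_2: C_2 → C_1 sends each 2-simplex [p,q,r] to [q,r] − [p,r] + [p,q]. For instance
  ∂def = ef − df + de,
  ∂bef = ef − bf + be.
This gives a 18×12 integer matrix of rank 12; reducing to Smith normal form yields diagonal entries (1,1,1,1,1,1,1,1,1,1,1,2).

From H_k ≅ ker(∂_k) / im(∂_{k+1}) we obtain:

  H_0: rank C_0 − rank ∂_1 = 7 − 6 = 1, and the invariant factors of ∂_1 are all 1, so H_0 = Z.
  H_1: rank ker ∂_1 − rank ∂_2 = (18 − 6) − 12 = 0, and ∂_2 has invariant factor 2 > 1, so H_1 = Z/2.
  H_2: rank ker ∂_2 − rank ∂_3 = (12 − 12) − 0 = 0, and there is no ∂_3, so H_2 = 0.

(K is a triangulation of the real projective plane RP^2.)

H_0 = Z,  H_1 = Z/2,  H_2 = 0.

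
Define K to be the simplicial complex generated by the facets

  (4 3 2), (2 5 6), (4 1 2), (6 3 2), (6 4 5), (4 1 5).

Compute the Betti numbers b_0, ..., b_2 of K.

b_0 = 1, b_1 = 1, b_2 = 0.

Fix the vertex order 1 < 2 < 3 < 4 < 5 < 6 and write every simplex with vertices in increasing order. Then dim K = 2 and the simplices of K are:

  0-simplices (6): [1], [2], [3], [4], [5], [6]
  1-simplices (12): [1,2], [1,4], [1,5], [2,3], [2,4], [2,5], [2,6], [3,4], [3,6], [4,5], [4,6], [5,6]
  2-simplices (6): [1,2,4], [1,4,5], [2,3,4], [2,3,6], [2,5,6], [4,5,6]

giving chain groups C_0 ≅ Z^6, C_1 ≅ Z^12, C_2 ≅ Z^6.

∂_1: C_1 → C_0 is given by ∂[p,q] = [q] − [p].
The 6×12 boundary matrix has rank 5 and Smith normal form diag(1,1,1,1,1).

∂_2: C_2 → C_1 maps a triangle to the signed sum of its edges. For instance
  ∂[4,5,6] = [5,6] − [4,6] + [4,5],
  ∂[2,3,4] = [3,4] − [2,4] + [2,3].
As a 12×6 matrix over Z this has rank 6, with invariant factors (1,1,1,1,1,1).

From H_k ≅ ker(∂_k) / im(∂_{k+1}) we obtain:

  H_0: rank C_0 − rank ∂_1 = 6 − 5 = 1, and the invariant factors of ∂_1 are all 1, so H_0 = Z.
  H_1: rank ker ∂_1 − rank ∂_2 = (12 − 5) − 6 = 1, and the invariant factors of ∂_2 are all 1, so H_1 = Z.
  H_2: rank ker ∂_2 − rank ∂_3 = (6 − 6) − 0 = 0, and there is no ∂_3, so H_2 = 0.

As a check, the Euler characteristic is 6 − 12 + 6 = 0, which agrees with 1 − 1 + 0 = 0.

Hence the Betti numbers are b_0 = 1, b_1 = 1, b_2 = 0.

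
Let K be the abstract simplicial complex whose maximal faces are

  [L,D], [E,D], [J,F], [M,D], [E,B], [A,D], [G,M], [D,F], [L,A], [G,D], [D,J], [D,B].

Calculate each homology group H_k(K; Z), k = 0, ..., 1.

H_0 ≅ Z,  H_1 ≅ Z^4.

Fix the vertex order A < B < D < E < F < G < J < L < M and write every simplex with vertices in increasing order. Then dim K = 1 and the simplices of K are:

  0-simplices (9): A, B, D, E, F, G, J, L, M
  1-simplices (12): AD, AL, BD, BE, DE, DF, DG, DJ, DL, DM, FJ, GM

Hence C_0 ≅ Z^9, C_1 ≅ Z^12.

∂_1: C_1 → C_0 sends each edge [p,q] (with p < q) to q − p. For instance
  ∂GM = M − G.
The resulting 9×12 matrix has rank 8, and its Smith normal form has invariant factors (1,1,1,1,1,1,1,1).

Now H_k = ker ∂_k / im ∂_{k+1}, so:

  H_0: rank C_0 − rank ∂_1 = 9 − 8 = 1, and the invariant factors of ∂_1 are all 1, so H_0 ≅ Z.
  H_1: rank ker ∂_1 − rank ∂_2 = (12 − 8) − 0 = 4, and there is no ∂_2, so H_1 ≅ Z^4.

As a check, the Euler characteristic is 9 − 12 = -3, which agrees with 1 − 4 = -3.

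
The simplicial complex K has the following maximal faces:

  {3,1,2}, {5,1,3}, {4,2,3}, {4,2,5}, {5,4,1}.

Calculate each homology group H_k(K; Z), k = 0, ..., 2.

We work with the vertex ordering 1 < 2 < 3 < 4 < 5. The simplices of K, each written with vertices in increasing order, are:

  0-simplices (5): [1], [2], [3], [4], [5]
  1-simplices (10): [1,2], [1,3], [1,4], [1,5], [2,3], [2,4], [2,5], [3,4], [3,5], [4,5]
  2-simplices (5): [1,2,3], [1,3,5], [1,4,5], [2,3,4], [2,4,5]

Hence C_0 ≅ Z^5, C_1 ≅ Z^10, C_2 ≅ Z^5.

The boundary map ∂_1: C_1 → C_0 is given by ∂[p,q] = [q] − [p]. For instance
  ∂[3,4] = [4] − [3].
This gives a 5×10 integer matrix of rank 4; reducing to Smith normal form yields diagonal entries (1,1,1,1).

∂_2: C_2 → C_1 maps a triangle to the signed sum of its edges. For instance
  ∂[2,3,4] = [3,4] − [2,4] + [2,3],
  ∂[1,4,5] = [4,5] − [1,5] + [1,4].
The 10×5 boundary matrix has rank 5 and Smith normal form diag(1,1,1,1,1).

Computing H_k = (kernel of ∂_k) / (image of ∂_{k+1}):

  H_0: rank C_0 − rank ∂_1 = 5 − 4 = 1, and the invariant factors of ∂_1 are all 1, so H_0 ≅ Z.
  H_1: rank ker ∂_1 − rank ∂_2 = (10 − 4) − 5 = 1, and the invariant factors of ∂_2 are all 1, so H_1 ≅ Z.
  H_2: rank ker ∂_2 − rank ∂_3 = (5 − 5) − 0 = 0, and there is no ∂_3, so H_2 ≅ 0.

As a check, the Euler characteristic is 5 − 10 + 5 = 0, which agrees with 1 − 1 + 0 = 0.

H_0 = Z,  H_1 = Z,  H_2 = 0.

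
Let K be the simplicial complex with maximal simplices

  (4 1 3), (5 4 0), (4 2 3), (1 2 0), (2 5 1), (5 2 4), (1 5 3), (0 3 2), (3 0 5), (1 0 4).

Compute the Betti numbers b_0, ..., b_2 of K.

K has 6 vertices, 15 edges, 10 triangles.
rank ∂_0 = 0, rank ∂_1 = 5 ⇒ b_0 = 6 − 0 − 5 = 1; all invariant factors of ∂_1 are 1 so no torsion. So H_0 ≅ Z.
rank ∂_1 = 5, rank ∂_2 = 10 ⇒ b_1 = 15 − 5 − 10 = 0; ∂_2 has invariant factor(s) [2] giving torsion. So H_1 ≅ Z/2.
rank ∂_2 = 10, rank ∂_3 = 0 ⇒ b_2 = 10 − 10 − 0 = 0. So H_2 ≅ 0.

b_0 = 1, b_1 = 0, b_2 = 0.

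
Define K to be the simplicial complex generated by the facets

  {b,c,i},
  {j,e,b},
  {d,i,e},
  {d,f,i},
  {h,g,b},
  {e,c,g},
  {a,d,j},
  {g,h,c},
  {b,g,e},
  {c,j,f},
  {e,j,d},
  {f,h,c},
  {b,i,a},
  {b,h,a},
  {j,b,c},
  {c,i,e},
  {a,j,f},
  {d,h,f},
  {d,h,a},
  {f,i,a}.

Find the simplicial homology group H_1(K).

K has 10 vertices, 30 edges, 20 triangles.
rank ∂_1 = 9, rank ∂_2 = 20 ⇒ b_1 = 30 − 9 − 20 = 1; ∂_2 has invariant factor(s) [2] giving torsion. So H_1 ≅ Z ⊕ Z/2Z.

H_1 ≅ Z ⊕ Z/2Z.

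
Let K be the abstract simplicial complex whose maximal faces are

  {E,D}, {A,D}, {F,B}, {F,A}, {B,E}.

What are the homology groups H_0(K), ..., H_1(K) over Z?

H_0 ≅ Z,  H_1 ≅ Z.

Fix the vertex order A < B < D < E < F and write every simplex with vertices in increasing order. Then dim K = 1 and the simplices of K are:

  0-simplices (5): A, B, D, E, F
  1-simplices (5): AD, AF, BE, BF, DE

giving chain groups C_0 ≅ Z^5, C_1 ≅ Z^5.

∂_1: C_1 → C_0 sends each edge [p,q] (with p < q) to q − p.
This gives a 5×5 integer matrix of rank 4; reducing to Smith normal form yields diagonal entries (1,1,1,1).

Computing H_k = (kernel of ∂_k) / (image of ∂_{k+1}):

  H_0: rank C_0 − rank ∂_1 = 5 − 4 = 1, and the invariant factors of ∂_1 are all 1, so H_0 = Z.
  H_1: rank ker ∂_1 − rank ∂_2 = (5 − 4) − 0 = 1, and there is no ∂_2, so H_1 = Z.

As a check, the Euler characteristic is 5 − 5 = 0, which agrees with 1 − 1 = 0.
(K is a triangulation of the circle S^1.)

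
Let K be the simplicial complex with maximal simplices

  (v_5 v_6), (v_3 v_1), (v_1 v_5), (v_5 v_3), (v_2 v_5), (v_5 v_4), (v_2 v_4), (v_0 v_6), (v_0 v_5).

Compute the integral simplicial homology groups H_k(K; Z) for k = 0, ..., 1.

Order the vertices as v_0 < v_1 < v_2 < v_3 < v_4 < v_5 < v_6. Listing each simplex with vertices in this order, K has dimension 1 with simplices:

  0-simplices (7): [v_0], [v_1], [v_2], [v_3], [v_4], [v_5], [v_6]
  1-simplices (9): [v_0,v_5], [v_0,v_6], [v_1,v_3], [v_1,v_5], [v_2,v_4], [v_2,v_5], [v_3,v_5], [v_4,v_5], [v_5,v_6]

giving chain groups C_0 ≅ Z^7, C_1 ≅ Z^9.

The boundary map ∂_1: C_1 → C_0 is given by ∂[p,q] = [q] − [p]. For instance
  ∂[v_5,v_6] = [v_6] − [v_5].
This gives a 7×9 integer matrix of rank 6; reducing to Smith normal form yields diagonal entries (1,1,1,1,1,1).

Now H_k = ker ∂_k / im ∂_{k+1}, so:

  H_0: rank C_0 − rank ∂_1 = 7 − 6 = 1, and the invariant factors of ∂_1 are all 1, so H_0 ≅ Z.
  H_1: rank ker ∂_1 − rank ∂_2 = (9 − 6) − 0 = 3, and there is no ∂_2, so H_1 ≅ Z^3.

H_0 = Z,  H_1 = Z^3.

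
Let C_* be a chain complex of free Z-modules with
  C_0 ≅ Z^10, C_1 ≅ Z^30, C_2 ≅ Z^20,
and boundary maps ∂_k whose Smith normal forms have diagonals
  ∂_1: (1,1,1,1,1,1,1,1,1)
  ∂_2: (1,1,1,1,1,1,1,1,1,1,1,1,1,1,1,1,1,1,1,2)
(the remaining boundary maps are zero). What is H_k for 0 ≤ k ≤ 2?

H_0: b_0 = 10 − 0 − 9 = 1; torsion from ∂_1 factors > 1: none. So H_0 = Z.
H_1: b_1 = 30 − 9 − 20 = 1; torsion from ∂_2 factors > 1: [2]. So H_1 = Z ⊕ Z/2Z.
H_2: b_2 = 20 − 20 − 0 = 0; torsion from ∂_3 factors > 1: none. So H_2 = 0.

H_0 = Z,  H_1 = Z ⊕ Z/2Z,  H_2 = 0.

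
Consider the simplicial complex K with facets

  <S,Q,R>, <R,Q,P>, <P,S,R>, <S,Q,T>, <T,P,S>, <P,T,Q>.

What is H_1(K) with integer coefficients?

We work with the vertex ordering P < Q < R < S < T. The simplices of K, each written with vertices in increasing order, are:

  0-simplices (5): P, Q, R, S, T
  1-simplices (9): PQ, PR, PS, PT, QR, QS, QT, RS, ST
  2-simplices (6): PQR, PQT, PRS, PST, QRS, QST

giving chain groups C_0 ≅ Z^5, C_1 ≅ Z^9, C_2 ≅ Z^6.

The boundary map ∂_1: C_1 → C_0 is given by ∂[p,q] = [q] − [p].
The 5×9 boundary matrix has rank 4 and Smith normal form diag(1,1,1,1).

The boundary map ∂_2: C_2 → C_1 maps a triangle to the signed sum of its edges. For instance
  ∂QST = ST − QT + QS,
  ∂PQT = QT − PT + PQ.
This gives a 9×6 integer matrix of rank 5; reducing to Smith normal form yields diagonal entries (1,1,1,1,1).

Computing H_k = (kernel of ∂_k) / (image of ∂_{k+1}):

  H_1: rank ker ∂_1 − rank ∂_2 = (9 − 4) − 5 = 0, and the invariant factors of ∂_2 are all 1, so H_1 ≅ 0.

H_1 ≅ 0.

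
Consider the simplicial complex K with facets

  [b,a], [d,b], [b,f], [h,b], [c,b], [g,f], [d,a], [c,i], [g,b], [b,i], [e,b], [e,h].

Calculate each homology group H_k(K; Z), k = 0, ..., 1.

H_0 = Z,  H_1 = Z^4.

Order the vertices as a < b < c < d < e < f < g < h < i. Listing each simplex with vertices in this order, K has dimension 1 with simplices:

  0-simplices (9): a, b, c, d, e, f, g, h, i
  1-simplices (12): ab, ad, bc, bd, be, bf, bg, bh, bi, ci, eh, fg

Hence C_0 ≅ Z^9, C_1 ≅ Z^12.

The boundary map ∂_1: C_1 → C_0 maps an edge to its endpoints' difference, ∂[p,q] = q − p. For instance
  ∂bf = f − b.
This gives a 9×12 integer matrix of rank 8; reducing to Smith normal form yields diagonal entries (1,1,1,1,1,1,1,1).

Reading off H_k = ker ∂_k / im ∂_{k+1}:

  H_0: rank C_0 − rank ∂_1 = 9 − 8 = 1, and the invariant factors of ∂_1 are all 1, so H_0 = Z.
  H_1: rank ker ∂_1 − rank ∂_2 = (12 − 8) − 0 = 4, and there is no ∂_2, so H_1 = Z^4.

As a check, the Euler characteristic is 9 − 12 = -3, which agrees with 1 − 4 = -3.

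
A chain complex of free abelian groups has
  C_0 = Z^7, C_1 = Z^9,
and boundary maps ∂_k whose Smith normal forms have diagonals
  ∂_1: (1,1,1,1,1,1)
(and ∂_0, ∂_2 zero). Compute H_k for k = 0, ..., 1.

H_0: b_0 = 7 − 0 − 6 = 1; torsion from ∂_1 factors > 1: none. So H_0 = Z.
H_1: b_1 = 9 − 6 − 0 = 3; torsion from ∂_2 factors > 1: none. So H_1 = Z^3.

H_0 = Z,  H_1 = Z^3.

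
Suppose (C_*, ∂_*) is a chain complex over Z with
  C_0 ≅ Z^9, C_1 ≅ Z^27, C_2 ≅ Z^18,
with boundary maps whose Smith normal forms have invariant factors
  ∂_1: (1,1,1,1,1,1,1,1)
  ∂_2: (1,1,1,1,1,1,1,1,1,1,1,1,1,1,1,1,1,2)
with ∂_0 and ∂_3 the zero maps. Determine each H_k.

H_0 = Z,  H_1 = Z × Z/2,  H_2 = 0.

H_0: b_0 = 9 − 0 − 8 = 1; torsion from ∂_1 factors > 1: none. So H_0 = Z.
H_1: b_1 = 27 − 8 − 18 = 1; torsion from ∂_2 factors > 1: [2]. So H_1 = Z × Z/2.
H_2: b_2 = 18 − 18 − 0 = 0; torsion from ∂_3 factors > 1: none. So H_2 = 0.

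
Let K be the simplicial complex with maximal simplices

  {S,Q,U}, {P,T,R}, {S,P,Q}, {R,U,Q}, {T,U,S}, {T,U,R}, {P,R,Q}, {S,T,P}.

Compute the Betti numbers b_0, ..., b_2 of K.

b_0 = 1, b_1 = 0, b_2 = 1.

Order the vertices as P < Q < R < S < T < U. Listing each simplex with vertices in this order, K has dimension 2 with simplices:

  0-simplices (6): P, Q, R, S, T, U
  1-simplices (12): PQ, PR, PS, PT, QR, QS, QU, RT, RU, ST, SU, TU
  2-simplices (8): PQR, PQS, PRT, PST, QRU, QSU, RTU, STU

so the chain groups are C_0 ≅ Z^6, C_1 ≅ Z^12, C_2 ≅ Z^8.

Boundary ∂_1: C_1 → C_0 sends each edge [p,q] (with p < q) to q − p.
This gives a 6×12 integer matrix of rank 5; reducing to Smith normal form yields diagonal entries (1,1,1,1,1).

∂_2: C_2 → C_1 sends each 2-simplex [p,q,r] to [q,r] − [p,r] + [p,q]. For instance
  ∂QSU = SU − QU + QS,
  ∂PRT = RT − PT + PR.
This gives a 12×8 integer matrix of rank 7; reducing to Smith normal form yields diagonal entries (1,1,1,1,1,1,1).

Reading off H_k = ker ∂_k / im ∂_{k+1}:

  H_0: rank C_0 − rank ∂_1 = 6 − 5 = 1, and the invariant factors of ∂_1 are all 1, so H_0 ≅ Z.
  H_1: rank ker ∂_1 − rank ∂_2 = (12 − 5) − 7 = 0, and the invariant factors of ∂_2 are all 1, so H_1 ≅ 0.
  H_2: rank ker ∂_2 − rank ∂_3 = (8 − 7) − 0 = 1, and there is no ∂_3, so H_2 ≅ Z.

Hence the Betti numbers are b_0 = 1, b_1 = 0, b_2 = 1.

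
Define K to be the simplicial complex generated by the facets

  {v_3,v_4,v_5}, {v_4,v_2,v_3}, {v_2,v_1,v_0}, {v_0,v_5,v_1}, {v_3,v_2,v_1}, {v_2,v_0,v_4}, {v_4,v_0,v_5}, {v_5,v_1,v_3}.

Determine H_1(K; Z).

H_1 ≅ 0.

K has 6 vertices, 12 edges, 8 triangles.
rank ∂_1 = 5, rank ∂_2 = 7 ⇒ b_1 = 12 − 5 − 7 = 0; all invariant factors of ∂_2 are 1 so no torsion. So H_1 = 0.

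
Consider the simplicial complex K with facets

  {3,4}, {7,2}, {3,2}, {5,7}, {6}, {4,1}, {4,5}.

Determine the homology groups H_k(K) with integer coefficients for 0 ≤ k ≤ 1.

H_0 ≅ Z^2,  H_1 ≅ Z.

Order the vertices as 1 < 2 < 3 < 4 < 5 < 6 < 7. Listing each simplex with vertices in this order, K has dimension 1 with simplices:

  0-simplices (7): [1], [2], [3], [4], [5], [6], [7]
  1-simplices (6): [1,4], [2,3], [2,7], [3,4], [4,5], [5,7]

giving chain groups C_0 ≅ Z^7, C_1 ≅ Z^6.

The boundary map ∂_1: C_1 → C_0 maps an edge to its endpoints' difference, ∂[p,q] = q − p.
As a 7×6 matrix over Z this has rank 5, with invariant factors (1,1,1,1,1).

Reading off H_k = ker ∂_k / im ∂_{k+1}:

  H_0: rank C_0 − rank ∂_1 = 7 − 5 = 2, and the invariant factors of ∂_1 are all 1, so H_0 ≅ Z^2.
  H_1: rank ker ∂_1 − rank ∂_2 = (6 − 5) − 0 = 1, and there is no ∂_2, so H_1 ≅ Z.

As a check, the Euler characteristic is 7 − 6 = 1, which agrees with 2 − 1 = 1.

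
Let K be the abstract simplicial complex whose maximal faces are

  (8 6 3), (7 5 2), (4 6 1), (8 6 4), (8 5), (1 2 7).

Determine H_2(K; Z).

We work with the vertex ordering 1 < 2 < 3 < 4 < 5 < 6 < 7 < 8. The simplices of K, each written with vertices in increasing order, are:

  0-simplices (8): [1], [2], [3], [4], [5], [6], [7], [8]
  1-simplices (13): [1,2], [1,4], [1,6], [1,7], [2,5], [2,7], [3,6], [3,8], [4,6], [4,8], [5,7], [5,8], [6,8]
  2-simplices (5): [1,2,7], [1,4,6], [2,5,7], [3,6,8], [4,6,8]

giving chain groups C_0 ≅ Z^8, C_1 ≅ Z^13, C_2 ≅ Z^5.

The boundary map ∂_1: C_1 → C_0 is given by ∂[p,q] = [q] − [p]. For instance
  ∂[1,7] = [7] − [1].
The resulting 8×13 matrix has rank 7, and its Smith normal form has invariant factors (1,1,1,1,1,1,1).

Boundary ∂_2: C_2 → C_1 sends each 2-simplex [p,q,r] to [q,r] − [p,r] + [p,q]. For instance
  ∂[1,4,6] = [4,6] − [1,6] + [1,4],
  ∂[1,2,7] = [2,7] − [1,7] + [1,2].
The 13×5 boundary matrix has rank 5 and Smith normal form diag(1,1,1,1,1).

Reading off H_k = ker ∂_k / im ∂_{k+1}:

  H_2: rank ker ∂_2 − rank ∂_3 = (5 − 5) − 0 = 0, and there is no ∂_3, so H_2 ≅ 0.

H_2 = 0.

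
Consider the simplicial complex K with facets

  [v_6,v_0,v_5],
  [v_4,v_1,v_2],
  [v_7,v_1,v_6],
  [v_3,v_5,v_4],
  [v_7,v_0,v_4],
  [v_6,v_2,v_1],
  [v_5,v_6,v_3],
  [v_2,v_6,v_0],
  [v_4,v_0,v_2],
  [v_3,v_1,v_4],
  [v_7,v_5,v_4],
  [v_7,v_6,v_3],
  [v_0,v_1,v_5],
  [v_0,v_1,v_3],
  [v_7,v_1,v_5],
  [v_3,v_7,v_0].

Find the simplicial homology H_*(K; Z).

H_0 = Z,  H_1 = Z^2,  H_2 = Z.

Order the vertices as v_0 < v_1 < v_2 < v_3 < v_4 < v_5 < v_6 < v_7. Listing each simplex with vertices in this order, K has dimension 2 with simplices:

  0-simplices (8): [v_0], [v_1], [v_2], [v_3], [v_4], [v_5], [v_6], [v_7]
  1-simplices (24): (24 of them)
  2-simplices (16): (16 of them)

so the chain groups are C_0 ≅ Z^8, C_1 ≅ Z^24, C_2 ≅ Z^16.

The boundary map ∂_1: C_1 → C_0 sends each edge [p,q] (with p < q) to q − p. For instance
  ∂[v_1,v_2] = [v_2] − [v_1].
The 8×24 boundary matrix has rank 7 and Smith normal form diag(1,1,1,1,1,1,1).

Boundary ∂_2: C_2 → C_1 acts by ∂[p,q,r] = [q,r] − [p,r] + [p,q]. For instance
  ∂[v_3,v_5,v_6] = [v_5,v_6] − [v_3,v_6] + [v_3,v_5],
  ∂[v_1,v_6,v_7] = [v_6,v_7] − [v_1,v_7] + [v_1,v_6].
The 24×16 boundary matrix has rank 15 and Smith normal form diag(1,1,1,1,1,1,1,1,1,1,1,1,1,1,1).

From H_k ≅ ker(∂_k) / im(∂_{k+1}) we obtain:

  H_0: rank C_0 − rank ∂_1 = 8 − 7 = 1, and the invariant factors of ∂_1 are all 1, so H_0 ≅ Z.
  H_1: rank ker ∂_1 − rank ∂_2 = (24 − 7) − 15 = 2, and the invariant factors of ∂_2 are all 1, so H_1 ≅ Z^2.
  H_2: rank ker ∂_2 − rank ∂_3 = (16 − 15) − 0 = 1, and there is no ∂_3, so H_2 ≅ Z.

As a check, the Euler characteristic is 8 − 24 + 16 = 0, which agrees with 1 − 2 + 1 = 0.
(K is a triangulation of the torus T^2.)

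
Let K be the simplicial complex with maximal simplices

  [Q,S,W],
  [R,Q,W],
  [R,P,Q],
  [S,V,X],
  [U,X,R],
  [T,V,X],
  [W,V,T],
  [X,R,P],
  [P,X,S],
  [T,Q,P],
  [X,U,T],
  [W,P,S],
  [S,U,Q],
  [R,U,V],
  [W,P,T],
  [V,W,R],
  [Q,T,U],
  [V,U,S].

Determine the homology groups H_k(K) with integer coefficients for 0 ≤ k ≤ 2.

H_0 = Z,  H_1 = Z ⊕ Z/2,  H_2 = 0.

We work with the vertex ordering P < Q < R < S < T < U < V < W < X. The simplices of K, each written with vertices in increasing order, are:

  0-simplices (9): P, Q, R, S, T, U, V, W, X
  1-simplices (27): PQ, PR, PS, PT, PW, PX, QR, QS, QT, QU, QW, RU, RV, RW, RX, SU, SV, SW, SX, TU, TV, TW, TX, UV, UX, VW, VX
  2-simplices (18): PQR, PQT, PRX, PSW, PSX, PTW, QRW, QSU, QSW, QTU, RUV, RUX, RVW, SUV, SVX, TUX, TVW, TVX

Hence C_0 ≅ Z^9, C_1 ≅ Z^27, C_2 ≅ Z^18.

∂_1: C_1 → C_0 is given by ∂[p,q] = [q] − [p].
The 9×27 boundary matrix has rank 8 and Smith normal form diag(1,1,1,1,1,1,1,1).

∂_2: C_2 → C_1 maps a triangle to the signed sum of its edges. For instance
  ∂QSW = SW − QW + QS,
  ∂TVW = VW − TW + TV.
The resulting 27×18 matrix has rank 18, and its Smith normal form has invariant factors (1,1,1,1,1,1,1,1,1,1,1,1,1,1,1,1,1,2).

Computing H_k = (kernel of ∂_k) / (image of ∂_{k+1}):

  H_0: rank C_0 − rank ∂_1 = 9 − 8 = 1, and the invariant factors of ∂_1 are all 1, so H_0 = Z.
  H_1: rank ker ∂_1 − rank ∂_2 = (27 − 8) − 18 = 1, and ∂_2 has invariant factor 2 > 1, so H_1 = Z ⊕ Z/2.
  H_2: rank ker ∂_2 − rank ∂_3 = (18 − 18) − 0 = 0, and there is no ∂_3, so H_2 = 0.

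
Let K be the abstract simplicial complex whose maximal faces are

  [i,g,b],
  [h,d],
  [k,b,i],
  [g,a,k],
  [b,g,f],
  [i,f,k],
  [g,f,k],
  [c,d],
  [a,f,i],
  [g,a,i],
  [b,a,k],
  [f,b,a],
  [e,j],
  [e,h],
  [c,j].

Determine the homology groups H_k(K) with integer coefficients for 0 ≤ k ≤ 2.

K has 11 vertices, 20 edges, 10 triangles.
rank ∂_0 = 0, rank ∂_1 = 9 ⇒ b_0 = 11 − 0 − 9 = 2; all invariant factors of ∂_1 are 1 so no torsion. So H_0 = Z^2.
rank ∂_1 = 9, rank ∂_2 = 10 ⇒ b_1 = 20 − 9 − 10 = 1; ∂_2 has invariant factor(s) [2] giving torsion. So H_1 = Z ⊕ Z/2Z.
rank ∂_2 = 10, rank ∂_3 = 0 ⇒ b_2 = 10 − 10 − 0 = 0. So H_2 = 0.

H_0 ≅ Z^2,  H_1 ≅ Z ⊕ Z/2Z,  H_2 = 0.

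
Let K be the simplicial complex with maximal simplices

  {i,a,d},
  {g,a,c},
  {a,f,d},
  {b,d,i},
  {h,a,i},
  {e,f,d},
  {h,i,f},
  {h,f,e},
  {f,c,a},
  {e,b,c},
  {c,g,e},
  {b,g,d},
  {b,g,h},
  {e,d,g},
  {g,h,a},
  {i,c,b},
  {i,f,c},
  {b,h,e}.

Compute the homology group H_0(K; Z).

Fix the vertex order a < b < c < d < e < f < g < h < i and write every simplex with vertices in increasing order. Then dim K = 2 and the simplices of K are:

  0-simplices (9): a, b, c, d, e, f, g, h, i
  1-simplices (27): ac, ad, af, ag, ah, ai, bc, bd, be, bg, bh, bi, ce, cf, cg, ci, de, df, dg, di, ef, eg, eh, fh, fi, gh, hi
  2-simplices (18): acf, acg, adf, adi, agh, ahi, bce, bci, bdg, bdi, beh, bgh, ceg, cfi, def, deg, efh, fhi

Hence C_0 ≅ Z^9, C_1 ≅ Z^27, C_2 ≅ Z^18.

∂_1: C_1 → C_0 is given by ∂[p,q] = [q] − [p]. For instance
  ∂gh = h − g.
The 9×27 boundary matrix has rank 8 and Smith normal form diag(1,1,1,1,1,1,1,1).

∂_2: C_2 → C_1 sends each 2-simplex [p,q,r] to [q,r] − [p,r] + [p,q]. For instance
  ∂beh = eh − bh + be,
  ∂cfi = fi − ci + cf.
As a 27×18 matrix over Z this has rank 18, with invariant factors (1,1,1,1,1,1,1,1,1,1,1,1,1,1,1,1,1,2).

Now H_k = ker ∂_k / im ∂_{k+1}, so:

  H_0: rank C_0 − rank ∂_1 = 9 − 8 = 1, and the invariant factors of ∂_1 are all 1, so H_0 ≅ Z.

H_0 ≅ Z.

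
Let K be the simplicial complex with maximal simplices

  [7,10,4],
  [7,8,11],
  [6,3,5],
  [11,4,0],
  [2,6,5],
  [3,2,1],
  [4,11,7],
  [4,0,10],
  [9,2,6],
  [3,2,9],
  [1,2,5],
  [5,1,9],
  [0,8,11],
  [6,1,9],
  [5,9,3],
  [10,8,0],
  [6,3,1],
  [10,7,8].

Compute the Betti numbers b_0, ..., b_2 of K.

Take the total order 0 < 1 < 2 < 3 < 4 < 5 < 6 < 7 < 8 < 9 < 10 < 11 on the vertex set. Then K (dimension 2) consists of the simplices:

  0-simplices (12): [0], [1], [2], [3], [4], [5], [6], [7], [8], [9], [10], [11]
  1-simplices (27): (27 of them)
  2-simplices (18): (18 of them)

Hence C_0 ≅ Z^12, C_1 ≅ Z^27, C_2 ≅ Z^18.

Boundary ∂_1: C_1 → C_0 sends each edge [p,q] (with p < q) to q − p.
The 12×27 boundary matrix has rank 10 and Smith normal form diag(1,1,1,1,1,1,1,1,1,1).

The boundary map ∂_2: C_2 → C_1 acts by ∂[p,q,r] = [q,r] − [p,r] + [p,q]. For instance
  ∂[2,3,9] = [3,9] − [2,9] + [2,3],
  ∂[0,4,11] = [4,11] − [0,11] + [0,4].
The resulting 27×18 matrix has rank 17, and its Smith normal form has invariant factors (1,1,1,1,1,1,1,1,1,1,1,1,1,1,1,1,2).

Computing H_k = (kernel of ∂_k) / (image of ∂_{k+1}):

  H_0: rank C_0 − rank ∂_1 = 12 − 10 = 2, and the invariant factors of ∂_1 are all 1, so H_0 ≅ Z^2.
  H_1: rank ker ∂_1 − rank ∂_2 = (27 − 10) − 17 = 0, and ∂_2 has invariant factor 2 > 1, so H_1 ≅ Z_2.
  H_2: rank ker ∂_2 − rank ∂_3 = (18 − 17) − 0 = 1, and there is no ∂_3, so H_2 ≅ Z.

Hence the Betti numbers are b_0 = 2, b_1 = 0, b_2 = 1.

b_0 = 2, b_1 = 0, b_2 = 1.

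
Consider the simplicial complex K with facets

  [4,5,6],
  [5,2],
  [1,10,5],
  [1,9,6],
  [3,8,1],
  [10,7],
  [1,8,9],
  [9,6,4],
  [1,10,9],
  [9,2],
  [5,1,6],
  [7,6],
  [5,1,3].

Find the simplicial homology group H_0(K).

We work with the vertex ordering 1 < 2 < 3 < 4 < 5 < 6 < 7 < 8 < 9 < 10. The simplices of K, each written with vertices in increasing order, are:

  0-simplices (10): [1], [2], [3], [4], [5], [6], [7], [8], [9], [10]
  1-simplices (20): [1,3], [1,5], [1,6], [1,8], [1,9], [1,10], [2,5], [2,9], [3,5], [3,8], [4,5], [4,6], [4,9], [5,6], [5,10], [6,7], [6,9], [7,10], [8,9], [9,10]
  2-simplices (9): [1,3,5], [1,3,8], [1,5,6], [1,5,10], [1,6,9], [1,8,9], [1,9,10], [4,5,6], [4,6,9]

so the chain groups are C_0 ≅ Z^10, C_1 ≅ Z^20, C_2 ≅ Z^9.

∂_1: C_1 → C_0 maps an edge to its endpoints' difference, ∂[p,q] = q − p.
This gives a 10×20 integer matrix of rank 9; reducing to Smith normal form yields diagonal entries (1,1,1,1,1,1,1,1,1).

Boundary ∂_2: C_2 → C_1 acts by ∂[p,q,r] = [q,r] − [p,r] + [p,q]. For instance
  ∂[1,5,6] = [5,6] − [1,6] + [1,5],
  ∂[4,6,9] = [6,9] − [4,9] + [4,6].
As a 20×9 matrix over Z this has rank 9, with invariant factors (1,1,1,1,1,1,1,1,1).

Now H_k = ker ∂_k / im ∂_{k+1}, so:

  H_0: rank C_0 − rank ∂_1 = 10 − 9 = 1, and the invariant factors of ∂_1 are all 1, so H_0 ≅ Z.

H_0 = Z.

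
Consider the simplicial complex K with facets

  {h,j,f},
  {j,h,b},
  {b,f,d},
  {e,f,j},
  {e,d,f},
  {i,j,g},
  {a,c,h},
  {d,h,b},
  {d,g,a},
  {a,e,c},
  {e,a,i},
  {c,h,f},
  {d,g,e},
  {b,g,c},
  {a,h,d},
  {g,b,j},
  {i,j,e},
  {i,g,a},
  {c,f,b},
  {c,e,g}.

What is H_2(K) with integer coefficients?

H_2 = 0.

Fix the vertex order a < b < c < d < e < f < g < h < i < j and write every simplex with vertices in increasing order. Then dim K = 2 and the simplices of K are:

  0-simplices (10): a, b, c, d, e, f, g, h, i, j
  1-simplices (30): ac, ad, ae, ag, ah, ai, bc, bd, bf, bg, bh, bj, ce, cf, cg, ch, de, df, dg, dh, ef, eg, ei, ej, fh, fj, gi, gj, hj, ij
  2-simplices (20): ace, ach, adg, adh, aei, agi, bcf, bcg, bdf, bdh, bgj, bhj, ceg, cfh, def, deg, efj, eij, fhj, gij

Hence C_0 ≅ Z^10, C_1 ≅ Z^30, C_2 ≅ Z^20.

Boundary ∂_1: C_1 → C_0 maps an edge to its endpoints' difference, ∂[p,q] = q − p.
As a 10×30 matrix over Z this has rank 9, with invariant factors (1,1,1,1,1,1,1,1,1).

Boundary ∂_2: C_2 → C_1 sends each 2-simplex [p,q,r] to [q,r] − [p,r] + [p,q]. For instance
  ∂efj = fj − ej + ef,
  ∂bdf = df − bf + bd.
As a 30×20 matrix over Z this has rank 20, with invariant factors (1,1,1,1,1,1,1,1,1,1,1,1,1,1,1,1,1,1,1,2).

Now H_k = ker ∂_k / im ∂_{k+1}, so:

  H_2: rank ker ∂_2 − rank ∂_3 = (20 − 20) − 0 = 0, and there is no ∂_3, so H_2 ≅ 0.

(K is a triangulation of the Klein bottle.)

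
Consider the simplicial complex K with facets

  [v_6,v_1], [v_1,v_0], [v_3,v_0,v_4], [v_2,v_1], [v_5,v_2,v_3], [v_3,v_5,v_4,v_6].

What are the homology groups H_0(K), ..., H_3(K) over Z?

Take the total order v_0 < v_1 < v_2 < v_3 < v_4 < v_5 < v_6 on the vertex set. Then K (dimension 3) consists of the simplices:

  0-simplices (7): [v_0], [v_1], [v_2], [v_3], [v_4], [v_5], [v_6]
  1-simplices (13): [v_0,v_1], [v_0,v_3], [v_0,v_4], [v_1,v_2], [v_1,v_6], [v_2,v_3], [v_2,v_5], [v_3,v_4], [v_3,v_5], [v_3,v_6], [v_4,v_5], [v_4,v_6], [v_5,v_6]
  2-simplices (6): [v_0,v_3,v_4], [v_2,v_3,v_5], [v_3,v_4,v_5], [v_3,v_4,v_6], [v_3,v_5,v_6], [v_4,v_5,v_6]
  3-simplices (1): [v_3,v_4,v_5,v_6]

Hence C_0 ≅ Z^7, C_1 ≅ Z^13, C_2 ≅ Z^6, C_3 ≅ Z^1.

∂_1: C_1 → C_0 sends each edge [p,q] (with p < q) to q − p. For instance
  ∂[v_2,v_5] = [v_5] − [v_2].
The resulting 7×13 matrix has rank 6, and its Smith normal form has invariant factors (1,1,1,1,1,1).

Boundary ∂_2: C_2 → C_1 acts by ∂[p,q,r] = [q,r] − [p,r] + [p,q]. For instance
  ∂[v_3,v_4,v_6] = [v_4,v_6] − [v_3,v_6] + [v_3,v_4],
  ∂[v_0,v_3,v_4] = [v_3,v_4] − [v_0,v_4] + [v_0,v_3].
This gives a 13×6 integer matrix of rank 5; reducing to Smith normal form yields diagonal entries (1,1,1,1,1).

∂_3: C_3 → C_2 sends each 3-simplex σ to the alternating sum Σ_i (−1)^i (σ with its i-th vertex removed). For instance
  ∂[v_3,v_4,v_5,v_6] = [v_4,v_5,v_6] − [v_3,v_5,v_6] + [v_3,v_4,v_6] − [v_3,v_4,v_5].
As a 6×1 matrix over Z this has rank 1, with invariant factors (1).

Reading off H_k = ker ∂_k / im ∂_{k+1}:

  H_0: rank C_0 − rank ∂_1 = 7 − 6 = 1, and the invariant factors of ∂_1 are all 1, so H_0 = Z.
  H_1: rank ker ∂_1 − rank ∂_2 = (13 − 6) − 5 = 2, and the invariant factors of ∂_2 are all 1, so H_1 = Z^2.
  H_2: rank ker ∂_2 − rank ∂_3 = (6 − 5) − 1 = 0, and the invariant factors of ∂_3 are all 1, so H_2 = 0.
  H_3: rank ker ∂_3 − rank ∂_4 = (1 − 1) − 0 = 0, and there is no ∂_4, so H_3 = 0.

As a check, the Euler characteristic is 7 − 13 + 6 − 1 = -1, which agrees with 1 − 2 + 0 − 0 = -1.

H_0 = Z,  H_1 = Z^2,  H_2 = 0,  H_3 = 0.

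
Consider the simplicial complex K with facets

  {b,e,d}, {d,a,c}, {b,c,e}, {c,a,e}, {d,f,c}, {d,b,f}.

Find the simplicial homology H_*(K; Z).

H_0 = Z,  H_1 = Z,  H_2 = 0.

We work with the vertex ordering a < b < c < d < e < f. The simplices of K, each written with vertices in increasing order, are:

  0-simplices (6): a, b, c, d, e, f
  1-simplices (12): ac, ad, ae, bc, bd, be, bf, cd, ce, cf, de, df
  2-simplices (6): acd, ace, bce, bde, bdf, cdf

Hence C_0 ≅ Z^6, C_1 ≅ Z^12, C_2 ≅ Z^6.

Boundary ∂_1: C_1 → C_0 maps an edge to its endpoints' difference, ∂[p,q] = q − p.
As a 6×12 matrix over Z this has rank 5, with invariant factors (1,1,1,1,1).

The boundary map ∂_2: C_2 → C_1 maps a triangle to the signed sum of its edges. For instance
  ∂ace = ce − ae + ac,
  ∂bdf = df − bf + bd.
The resulting 12×6 matrix has rank 6, and its Smith normal form has invariant factors (1,1,1,1,1,1).

Computing H_k = (kernel of ∂_k) / (image of ∂_{k+1}):

  H_0: rank C_0 − rank ∂_1 = 6 − 5 = 1, and the invariant factors of ∂_1 are all 1, so H_0 ≅ Z.
  H_1: rank ker ∂_1 − rank ∂_2 = (12 − 5) − 6 = 1, and the invariant factors of ∂_2 are all 1, so H_1 ≅ Z.
  H_2: rank ker ∂_2 − rank ∂_3 = (6 − 6) − 0 = 0, and there is no ∂_3, so H_2 ≅ 0.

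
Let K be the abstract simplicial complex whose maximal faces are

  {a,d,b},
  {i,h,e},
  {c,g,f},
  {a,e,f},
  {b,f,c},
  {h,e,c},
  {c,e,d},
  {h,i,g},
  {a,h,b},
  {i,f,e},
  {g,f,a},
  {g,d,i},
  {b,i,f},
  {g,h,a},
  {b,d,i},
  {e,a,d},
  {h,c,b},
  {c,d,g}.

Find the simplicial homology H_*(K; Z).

H_0 ≅ Z,  H_1 ≅ Z^2,  H_2 ≅ Z.

Take the total order a < b < c < d < e < f < g < h < i on the vertex set. Then K (dimension 2) consists of the simplices:

  0-simplices (9): a, b, c, d, e, f, g, h, i
  1-simplices (27): ab, ad, ae, af, ag, ah, bc, bd, bf, bh, bi, cd, ce, cf, cg, ch, de, dg, di, ef, eh, ei, fg, fi, gh, gi, hi
  2-simplices (18): abd, abh, ade, aef, afg, agh, bcf, bch, bdi, bfi, cde, cdg, ceh, cfg, dgi, efi, ehi, ghi

Hence C_0 ≅ Z^9, C_1 ≅ Z^27, C_2 ≅ Z^18.

Boundary ∂_1: C_1 → C_0 sends each edge [p,q] (with p < q) to q − p. For instance
  ∂ad = d − a.
As a 9×27 matrix over Z this has rank 8, with invariant factors (1,1,1,1,1,1,1,1).

∂_2: C_2 → C_1 acts by ∂[p,q,r] = [q,r] − [p,r] + [p,q]. For instance
  ∂efi = fi − ei + ef,
  ∂cdg = dg − cg + cd.
The 27×18 boundary matrix has rank 17 and Smith normal form diag(1,1,1,1,1,1,1,1,1,1,1,1,1,1,1,1,1).

Now H_k = ker ∂_k / im ∂_{k+1}, so:

  H_0: rank C_0 − rank ∂_1 = 9 − 8 = 1, and the invariant factors of ∂_1 are all 1, so H_0 ≅ Z.
  H_1: rank ker ∂_1 − rank ∂_2 = (27 − 8) − 17 = 2, and the invariant factors of ∂_2 are all 1, so H_1 ≅ Z^2.
  H_2: rank ker ∂_2 − rank ∂_3 = (18 − 17) − 0 = 1, and there is no ∂_3, so H_2 ≅ Z.

As a check, the Euler characteristic is 9 − 27 + 18 = 0, which agrees with 1 − 2 + 1 = 0.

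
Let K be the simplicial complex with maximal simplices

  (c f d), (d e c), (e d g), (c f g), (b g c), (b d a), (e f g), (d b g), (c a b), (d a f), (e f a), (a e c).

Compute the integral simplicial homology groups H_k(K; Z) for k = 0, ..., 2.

H_0 = Z,  H_1 = Z/2Z,  H_2 = 0.

Order the vertices as a < b < c < d < e < f < g. Listing each simplex with vertices in this order, K has dimension 2 with simplices:

  0-simplices (7): a, b, c, d, e, f, g
  1-simplices (18): ab, ac, ad, ae, af, bc, bd, bg, cd, ce, cf, cg, de, df, dg, ef, eg, fg
  2-simplices (12): abc, abd, ace, adf, aef, bcg, bdg, cde, cdf, cfg, deg, efg

so the chain groups are C_0 ≅ Z^7, C_1 ≅ Z^18, C_2 ≅ Z^12.

Boundary ∂_1: C_1 → C_0 maps an edge to its endpoints' difference, ∂[p,q] = q − p.
The resulting 7×18 matrix has rank 6, and its Smith normal form has invariant factors (1,1,1,1,1,1).

The boundary map ∂_2: C_2 → C_1 sends each 2-simplex [p,q,r] to [q,r] − [p,r] + [p,q]. For instance
  ∂cfg = fg − cg + cf,
  ∂adf = df − af + ad.
The 18×12 boundary matrix has rank 12 and Smith normal form diag(1,1,1,1,1,1,1,1,1,1,1,2).

Computing H_k = (kernel of ∂_k) / (image of ∂_{k+1}):

  H_0: rank C_0 − rank ∂_1 = 7 − 6 = 1, and the invariant factors of ∂_1 are all 1, so H_0 ≅ Z.
  H_1: rank ker ∂_1 − rank ∂_2 = (18 − 6) − 12 = 0, and ∂_2 has invariant factor 2 > 1, so H_1 ≅ Z/2Z.
  H_2: rank ker ∂_2 − rank ∂_3 = (12 − 12) − 0 = 0, and there is no ∂_3, so H_2 ≅ 0.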